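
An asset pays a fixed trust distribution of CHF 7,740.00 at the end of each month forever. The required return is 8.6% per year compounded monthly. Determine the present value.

CHF 1,080,000.00

Periodic rate r = 0.086/12 per month.
Level perpetuity: PV = PMT / r = 7,740 / (0.086/12) = CHF 1,080,000.00.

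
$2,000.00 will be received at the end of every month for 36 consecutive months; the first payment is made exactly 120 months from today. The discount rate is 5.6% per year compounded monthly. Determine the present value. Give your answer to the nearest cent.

$38,002.86

Ordinary annuity of 36 payments, first payment at period 120.
Periodic rate r = 0.056/12 per month; n is counted in months.
The ordinary-annuity PV formula values the stream one period before the first payment (period 119); discount that back 119 periods:
PV₀ = 2,000 × [1 − (1+r)^−36] / r × (1+r)^−119 = $38,002.86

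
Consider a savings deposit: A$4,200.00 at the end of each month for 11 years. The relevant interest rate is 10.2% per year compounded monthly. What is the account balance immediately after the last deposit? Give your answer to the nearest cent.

A$1,016,134.64

This is an ordinary annuity: 132 deposits of A$4,200.00 at the end of each month.
Periodic rate r = 0.102/12 per month; n is counted in months.
FV = PMT × [((1+r)^n − 1)/r] = 4,200 × [(1+r)^132 − 1] / r = A$1,016,134.64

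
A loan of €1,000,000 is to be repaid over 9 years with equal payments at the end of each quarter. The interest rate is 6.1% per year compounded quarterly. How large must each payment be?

Level ordinary annuity; solve PV = PMT × [(1 − (1+r)^−n)/r] for PMT.
Periodic rate r = 0.061/4 per quarter; n is counted in quarters.
With n = 36: PMT = 1,000,000 / ([(1 − (1+r)^−n)/r]) = €36,303.07

€36,303.07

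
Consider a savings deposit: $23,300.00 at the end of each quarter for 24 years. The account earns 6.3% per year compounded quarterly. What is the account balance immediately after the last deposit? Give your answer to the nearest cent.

This is an ordinary annuity: 96 deposits of $23,300.00 at the end of each quarter.
Periodic rate r = 0.063/4 per quarter; n is counted in quarters.
FV = PMT × [((1+r)^n − 1)/r] = 23,300 × [(1+r)^96 − 1] / r = $5,152,125.22

$5,152,125.22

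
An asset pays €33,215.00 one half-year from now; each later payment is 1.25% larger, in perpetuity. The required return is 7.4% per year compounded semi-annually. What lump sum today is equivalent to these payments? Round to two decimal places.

€1,355,714.29

Periodic rate r = 0.074/2 per half-year.
Growing perpetuity (Gordon): PV = PMT₁ / (r − g) = 33,215 / (r − 0.0125) = €1,355,714.29.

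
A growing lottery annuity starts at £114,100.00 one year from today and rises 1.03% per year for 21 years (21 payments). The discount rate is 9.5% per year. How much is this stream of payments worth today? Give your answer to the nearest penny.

£1,098,700.83

Periodic rate r = 0.095 per year.
Growing ordinary annuity: PV = PMT₁ × [1 − ((1+g)/(1+r))^n] / (r − g) = 114,100 × [1 − ((1+0.0103)/(1+r))^21] / (r − 0.0103) = £1,098,700.83.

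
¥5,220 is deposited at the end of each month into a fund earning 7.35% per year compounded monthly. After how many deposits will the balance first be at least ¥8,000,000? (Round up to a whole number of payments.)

384 payments

Periodic rate r = 0.0735/12 per month; n is counted in months.
Ordinary annuity FV: 8,000,000 = 5,220 × [((1+r)^n − 1)/r].
(1+r)^n = 1 + 8,000,000 × r / 5,220, so n = ln(1 + 8,000,000·r/5,220) / ln(1+r) = 383.30.
Round up to a whole number of payments: n = 384.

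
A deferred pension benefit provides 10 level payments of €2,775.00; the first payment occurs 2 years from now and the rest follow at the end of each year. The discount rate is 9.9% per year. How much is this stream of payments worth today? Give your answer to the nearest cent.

Ordinary annuity of 10 payments, first payment at period 2.
Periodic rate r = 0.099 per year.
The ordinary-annuity PV formula values the stream one period before the first payment (period 1); discount that back 1 periods:
PV₀ = 2,775 × [1 − (1+r)^−10] / r × (1+r)^−1 = €15,582.05

€15,582.05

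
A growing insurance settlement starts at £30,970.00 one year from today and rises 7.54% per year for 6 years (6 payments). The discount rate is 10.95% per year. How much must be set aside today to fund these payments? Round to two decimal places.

Periodic rate r = 0.1095 per year.
Growing ordinary annuity: PV = PMT₁ × [1 − ((1+g)/(1+r))^n] / (r − g) = 30,970 × [1 − ((1+0.0754)/(1+r))^6] / (r − 0.0754) = £155,127.56.

£155,127.56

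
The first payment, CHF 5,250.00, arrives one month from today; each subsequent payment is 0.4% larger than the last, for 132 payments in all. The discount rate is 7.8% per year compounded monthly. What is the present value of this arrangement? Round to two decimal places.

CHF 587,656.21

Periodic rate r = 0.078/12 per month; n is counted in months.
Growing ordinary annuity: PV = PMT₁ × [1 − ((1+g)/(1+r))^n] / (r − g) = 5,250 × [1 − ((1+0.004)/(1+r))^132] / (r − 0.004) = CHF 587,656.21.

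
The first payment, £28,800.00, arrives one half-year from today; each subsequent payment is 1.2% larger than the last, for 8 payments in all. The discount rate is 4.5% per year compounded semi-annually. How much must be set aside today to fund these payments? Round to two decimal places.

£217,395.62

Periodic rate r = 0.045/2 per half-year; n is counted in half-years.
Growing ordinary annuity: PV = PMT₁ × [1 − ((1+g)/(1+r))^n] / (r − g) = 28,800 × [1 − ((1+0.012)/(1+r))^8] / (r − 0.012) = £217,395.62.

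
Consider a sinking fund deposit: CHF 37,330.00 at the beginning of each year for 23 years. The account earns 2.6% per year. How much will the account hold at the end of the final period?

CHF 1,185,306.72

This is an annuity due: 23 deposits of CHF 37,330.00 at the beginning of each year.
Periodic rate r = 0.026 per year.
FV = PMT × [((1+r)^n − 1)/r] × (1+r) = 37,330 × [(1+r)^23 − 1] / r × (1+r) = CHF 1,185,306.72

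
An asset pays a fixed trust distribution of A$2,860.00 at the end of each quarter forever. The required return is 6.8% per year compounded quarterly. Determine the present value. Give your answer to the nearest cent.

A$168,235.29

Periodic rate r = 0.068/4 per quarter.
Level perpetuity: PV = PMT / r = 2,860 / (0.068/4) = A$168,235.29.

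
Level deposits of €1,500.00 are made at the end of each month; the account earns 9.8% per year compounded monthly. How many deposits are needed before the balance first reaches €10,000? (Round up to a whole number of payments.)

7 payments

Periodic rate r = 0.098/12 per month; n is counted in months.
Ordinary annuity FV: 10,000 = 1,500 × [((1+r)^n − 1)/r].
(1+r)^n = 1 + 10,000 × r / 1,500, so n = ln(1 + 10,000·r/1,500) / ln(1+r) = 6.52.
Round up to a whole number of payments: n = 7.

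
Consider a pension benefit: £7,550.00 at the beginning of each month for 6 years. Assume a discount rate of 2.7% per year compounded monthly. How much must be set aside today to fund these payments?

£502,461.49

This is an annuity due: 72 payments of £7,550.00 at the beginning of each month.
Periodic rate r = 0.027/12 per month; n is counted in months.
PV = PMT × [(1 − (1+r)^−n)/r] × (1+r) = 7,550 × [1 − (1+r)^−72] / r × (1+r) = £502,461.49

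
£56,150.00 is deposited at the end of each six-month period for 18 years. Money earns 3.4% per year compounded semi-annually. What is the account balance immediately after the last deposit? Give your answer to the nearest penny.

This is an ordinary annuity: 36 deposits of £56,150.00 at the end of each six-month period.
Periodic rate r = 0.034/2 per half-year; n is counted in half-years.
FV = PMT × [((1+r)^n − 1)/r] = 56,150 × [(1+r)^36 − 1] / r = £2,756,814.92

£2,756,814.92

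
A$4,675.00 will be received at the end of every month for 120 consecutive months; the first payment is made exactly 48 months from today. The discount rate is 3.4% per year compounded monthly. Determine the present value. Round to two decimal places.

Ordinary annuity of 120 payments, first payment at period 48.
Periodic rate r = 0.034/12 per month; n is counted in months.
The ordinary-annuity PV formula values the stream one period before the first payment (period 47); discount that back 47 periods:
PV₀ = 4,675 × [1 − (1+r)^−120] / r × (1+r)^−47 = A$415,867.36

A$415,867.36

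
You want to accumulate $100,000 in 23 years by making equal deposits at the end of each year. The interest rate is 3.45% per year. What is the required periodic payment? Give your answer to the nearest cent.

$2,919.44

Level ordinary annuity; solve FV = PMT × [((1+r)^n − 1)/r] for PMT.
Periodic rate r = 0.0345 per year.
With n = 23: PMT = 100,000 / ([((1+r)^n − 1)/r]) = $2,919.44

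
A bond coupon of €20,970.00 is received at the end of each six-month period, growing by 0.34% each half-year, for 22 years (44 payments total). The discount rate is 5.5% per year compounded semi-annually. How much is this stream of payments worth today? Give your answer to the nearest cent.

€563,899.16

Periodic rate r = 0.055/2 per half-year; n is counted in half-years.
Growing ordinary annuity: PV = PMT₁ × [1 − ((1+g)/(1+r))^n] / (r − g) = 20,970 × [1 − ((1+0.0034)/(1+r))^44] / (r − 0.0034) = €563,899.16.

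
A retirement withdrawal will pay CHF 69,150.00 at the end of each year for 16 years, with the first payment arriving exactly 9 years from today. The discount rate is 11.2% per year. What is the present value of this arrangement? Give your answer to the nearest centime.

CHF 215,767.74

Ordinary annuity of 16 payments, first payment at period 9.
Periodic rate r = 0.112 per year.
The ordinary-annuity PV formula values the stream one period before the first payment (period 8); discount that back 8 periods:
PV₀ = 69,150 × [1 − (1+r)^−16] / r × (1+r)^−8 = CHF 215,767.74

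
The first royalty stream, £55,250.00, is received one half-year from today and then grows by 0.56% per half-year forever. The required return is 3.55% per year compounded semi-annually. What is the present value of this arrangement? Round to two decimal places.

£4,547,325.10

Periodic rate r = 0.0355/2 per half-year.
Growing perpetuity (Gordon): PV = PMT₁ / (r − g) = 55,250 / (r − 0.0056) = £4,547,325.10.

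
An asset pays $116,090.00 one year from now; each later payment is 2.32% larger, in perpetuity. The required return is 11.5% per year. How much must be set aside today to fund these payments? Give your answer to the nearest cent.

Periodic rate r = 0.115 per year.
Growing perpetuity (Gordon): PV = PMT₁ / (r − g) = 116,090 / (r − 0.0232) = $1,264,596.95.

$1,264,596.95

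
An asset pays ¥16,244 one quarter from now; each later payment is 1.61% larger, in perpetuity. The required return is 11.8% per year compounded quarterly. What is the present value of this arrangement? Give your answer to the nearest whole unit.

¥1,212,239

Periodic rate r = 0.118/4 per quarter.
Growing perpetuity (Gordon): PV = PMT₁ / (r − g) = 16,244 / (r − 0.0161) = ¥1,212,239.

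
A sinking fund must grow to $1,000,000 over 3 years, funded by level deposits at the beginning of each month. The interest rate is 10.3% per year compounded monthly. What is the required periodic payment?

$23,622.13

Level annuity due; solve FV = PMT × [((1+r)^n − 1)/r] × (1+r) for PMT.
Periodic rate r = 0.103/12 per month; n is counted in months.
With n = 36: PMT = 1,000,000 / ([((1+r)^n − 1)/r] × (1+r)) = $23,622.13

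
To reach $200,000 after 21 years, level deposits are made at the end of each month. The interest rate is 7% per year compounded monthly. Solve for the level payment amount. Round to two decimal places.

$350.28

Level ordinary annuity; solve FV = PMT × [((1+r)^n − 1)/r] for PMT.
Periodic rate r = 0.07/12 per month; n is counted in months.
With n = 252: PMT = 200,000 / ([((1+r)^n − 1)/r]) = $350.28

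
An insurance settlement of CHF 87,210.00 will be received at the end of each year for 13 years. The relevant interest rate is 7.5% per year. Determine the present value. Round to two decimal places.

This is an ordinary annuity: 13 payments of CHF 87,210.00 at the end of each year.
Periodic rate r = 0.075 per year.
PV = PMT × [(1 − (1+r)^−n)/r] = 87,210 × [1 − (1+r)^−13] / r = CHF 708,654.53

CHF 708,654.53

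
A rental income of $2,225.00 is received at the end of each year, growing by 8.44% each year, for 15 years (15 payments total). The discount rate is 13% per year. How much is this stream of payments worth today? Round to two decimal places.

Periodic rate r = 0.13 per year.
Growing ordinary annuity: PV = PMT₁ × [1 − ((1+g)/(1+r))^n] / (r − g) = 2,225 × [1 − ((1+0.0844)/(1+r))^15] / (r − 0.0844) = $22,489.29.

$22,489.29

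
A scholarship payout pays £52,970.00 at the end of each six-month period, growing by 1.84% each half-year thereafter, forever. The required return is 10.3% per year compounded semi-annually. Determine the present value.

£1,600,302.11

Periodic rate r = 0.103/2 per half-year.
Growing perpetuity (Gordon): PV = PMT₁ / (r − g) = 52,970 / (r − 0.0184) = £1,600,302.11.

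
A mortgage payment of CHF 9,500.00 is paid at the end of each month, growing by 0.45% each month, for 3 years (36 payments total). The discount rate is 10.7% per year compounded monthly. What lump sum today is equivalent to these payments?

CHF 314,252.00

Periodic rate r = 0.107/12 per month; n is counted in months.
Growing ordinary annuity: PV = PMT₁ × [1 − ((1+g)/(1+r))^n] / (r − g) = 9,500 × [1 − ((1+0.0045)/(1+r))^36] / (r − 0.0045) = CHF 314,252.00.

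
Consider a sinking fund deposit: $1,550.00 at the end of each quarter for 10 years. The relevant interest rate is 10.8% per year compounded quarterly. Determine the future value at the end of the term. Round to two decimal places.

This is an ordinary annuity: 40 deposits of $1,550.00 at the end of each quarter.
Periodic rate r = 0.108/4 per quarter; n is counted in quarters.
FV = PMT × [((1+r)^n − 1)/r] = 1,550 × [(1+r)^40 − 1] / r = $109,235.06

$109,235.06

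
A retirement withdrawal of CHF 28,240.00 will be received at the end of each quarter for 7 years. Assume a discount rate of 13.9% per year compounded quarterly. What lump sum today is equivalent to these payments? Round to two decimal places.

CHF 500,400.90

This is an ordinary annuity: 28 payments of CHF 28,240.00 at the end of each quarter.
Periodic rate r = 0.139/4 per quarter; n is counted in quarters.
PV = PMT × [(1 − (1+r)^−n)/r] = 28,240 × [1 − (1+r)^−28] / r = CHF 500,400.90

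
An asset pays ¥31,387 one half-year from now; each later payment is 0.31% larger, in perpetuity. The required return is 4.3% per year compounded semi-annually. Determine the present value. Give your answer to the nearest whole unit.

Periodic rate r = 0.043/2 per half-year.
Growing perpetuity (Gordon): PV = PMT₁ / (r − g) = 31,387 / (r − 0.0031) = ¥1,705,815.

¥1,705,815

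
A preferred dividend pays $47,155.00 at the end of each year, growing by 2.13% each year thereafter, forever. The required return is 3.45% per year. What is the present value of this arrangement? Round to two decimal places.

Periodic rate r = 0.0345 per year.
Growing perpetuity (Gordon): PV = PMT₁ / (r − g) = 47,155 / (r − 0.0213) = $3,572,348.48.

$3,572,348.48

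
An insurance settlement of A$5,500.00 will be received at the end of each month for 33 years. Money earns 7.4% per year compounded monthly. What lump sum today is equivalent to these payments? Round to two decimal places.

This is an ordinary annuity: 396 payments of A$5,500.00 at the end of each month.
Periodic rate r = 0.074/12 per month; n is counted in months.
PV = PMT × [(1 − (1+r)^−n)/r] = 5,500 × [1 − (1+r)^−396] / r = A$813,725.20

A$813,725.20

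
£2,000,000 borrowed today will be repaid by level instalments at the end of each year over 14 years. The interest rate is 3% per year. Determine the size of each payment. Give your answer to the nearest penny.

Level ordinary annuity; solve PV = PMT × [(1 − (1+r)^−n)/r] for PMT.
Periodic rate r = 0.03 per year.
With n = 14: PMT = 2,000,000 / ([(1 − (1+r)^−n)/r]) = £177,052.68

£177,052.68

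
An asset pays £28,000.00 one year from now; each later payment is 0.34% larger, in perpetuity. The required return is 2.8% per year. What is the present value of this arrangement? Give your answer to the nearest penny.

Periodic rate r = 0.028 per year.
Growing perpetuity (Gordon): PV = PMT₁ / (r − g) = 28,000 / (r − 0.0034) = £1,138,211.38.

£1,138,211.38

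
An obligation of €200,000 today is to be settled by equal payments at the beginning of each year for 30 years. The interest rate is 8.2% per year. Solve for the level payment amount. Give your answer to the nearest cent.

€16,729.93

Level annuity due; solve PV = PMT × [(1 − (1+r)^−n)/r] × (1+r) for PMT.
Periodic rate r = 0.082 per year.
With n = 30: PMT = 200,000 / ([(1 − (1+r)^−n)/r] × (1+r)) = €16,729.93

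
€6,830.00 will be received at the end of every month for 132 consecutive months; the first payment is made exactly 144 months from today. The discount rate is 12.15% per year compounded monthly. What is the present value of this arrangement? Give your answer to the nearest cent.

€117,474.93

Ordinary annuity of 132 payments, first payment at period 144.
Periodic rate r = 0.1215/12 per month; n is counted in months.
The ordinary-annuity PV formula values the stream one period before the first payment (period 143); discount that back 143 periods:
PV₀ = 6,830 × [1 − (1+r)^−132] / r × (1+r)^−143 = €117,474.93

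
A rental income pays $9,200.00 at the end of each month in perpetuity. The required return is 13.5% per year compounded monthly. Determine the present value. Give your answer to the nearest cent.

$817,777.78

Periodic rate r = 0.135/12 per month.
Level perpetuity: PV = PMT / r = 9,200 / (0.135/12) = $817,777.78.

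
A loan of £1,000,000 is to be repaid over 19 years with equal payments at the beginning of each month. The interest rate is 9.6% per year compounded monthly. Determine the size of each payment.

£9,477.04

Level annuity due; solve PV = PMT × [(1 − (1+r)^−n)/r] × (1+r) for PMT.
Periodic rate r = 0.096/12 per month; n is counted in months.
With n = 228: PMT = 1,000,000 / ([(1 − (1+r)^−n)/r] × (1+r)) = £9,477.04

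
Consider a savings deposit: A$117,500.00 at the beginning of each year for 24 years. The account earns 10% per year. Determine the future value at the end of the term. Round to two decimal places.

This is an annuity due: 24 deposits of A$117,500.00 at the beginning of each year.
Periodic rate r = 0.1 per year.
FV = PMT × [((1+r)^n − 1)/r] × (1+r) = 117,500 × [(1+r)^24 − 1] / r × (1+r) = A$11,438,279.48

A$11,438,279.48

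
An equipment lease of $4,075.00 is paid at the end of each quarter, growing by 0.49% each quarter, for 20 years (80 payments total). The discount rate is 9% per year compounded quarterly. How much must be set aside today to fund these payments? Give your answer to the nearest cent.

Periodic rate r = 0.09/4 per quarter; n is counted in quarters.
Growing ordinary annuity: PV = PMT₁ × [1 − ((1+g)/(1+r))^n] / (r − g) = 4,075 × [1 − ((1+0.0049)/(1+r))^80] / (r − 0.0049) = $173,807.31.

$173,807.31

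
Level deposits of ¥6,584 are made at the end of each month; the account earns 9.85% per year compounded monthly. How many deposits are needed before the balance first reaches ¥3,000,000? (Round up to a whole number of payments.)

Periodic rate r = 0.0985/12 per month; n is counted in months.
Ordinary annuity FV: 3,000,000 = 6,584 × [((1+r)^n − 1)/r].
(1+r)^n = 1 + 3,000,000 × r / 6,584, so n = ln(1 + 3,000,000·r/6,584) / ln(1+r) = 190.35.
Round up to a whole number of payments: n = 191.

191 payments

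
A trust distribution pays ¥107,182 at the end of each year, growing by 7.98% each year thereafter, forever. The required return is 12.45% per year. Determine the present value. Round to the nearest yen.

¥2,397,808

Periodic rate r = 0.1245 per year.
Growing perpetuity (Gordon): PV = PMT₁ / (r − g) = 107,182 / (r − 0.0798) = ¥2,397,808.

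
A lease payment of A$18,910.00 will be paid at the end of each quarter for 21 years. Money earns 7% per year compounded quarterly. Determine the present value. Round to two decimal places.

A$828,941.45

This is an ordinary annuity: 84 payments of A$18,910.00 at the end of each quarter.
Periodic rate r = 0.07/4 per quarter; n is counted in quarters.
PV = PMT × [(1 − (1+r)^−n)/r] = 18,910 × [1 − (1+r)^−84] / r = A$828,941.45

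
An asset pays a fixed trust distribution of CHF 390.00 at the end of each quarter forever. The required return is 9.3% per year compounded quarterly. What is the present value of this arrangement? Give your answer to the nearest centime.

CHF 16,774.19

Periodic rate r = 0.093/4 per quarter.
Level perpetuity: PV = PMT / r = 390 / (0.093/4) = CHF 16,774.19.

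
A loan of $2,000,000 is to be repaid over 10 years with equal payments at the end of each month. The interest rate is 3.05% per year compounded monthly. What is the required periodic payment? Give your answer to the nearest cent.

Level ordinary annuity; solve PV = PMT × [(1 − (1+r)^−n)/r] for PMT.
Periodic rate r = 0.0305/12 per month; n is counted in months.
With n = 120: PMT = 2,000,000 / ([(1 − (1+r)^−n)/r]) = $19,358.34

$19,358.34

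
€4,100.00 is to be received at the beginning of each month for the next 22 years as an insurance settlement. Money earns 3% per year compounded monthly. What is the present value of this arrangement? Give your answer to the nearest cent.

€793,644.55

This is an annuity due: 264 payments of €4,100.00 at the beginning of each month.
Periodic rate r = 0.03/12 per month; n is counted in months.
PV = PMT × [(1 − (1+r)^−n)/r] × (1+r) = 4,100 × [1 − (1+r)^−264] / r × (1+r) = €793,644.55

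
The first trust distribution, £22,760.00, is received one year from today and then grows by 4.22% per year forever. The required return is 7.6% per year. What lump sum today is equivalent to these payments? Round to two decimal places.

Periodic rate r = 0.076 per year.
Growing perpetuity (Gordon): PV = PMT₁ / (r − g) = 22,760 / (r − 0.0422) = £673,372.78.

£673,372.78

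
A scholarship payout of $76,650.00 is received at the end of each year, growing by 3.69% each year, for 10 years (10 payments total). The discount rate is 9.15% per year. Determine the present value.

Periodic rate r = 0.0915 per year.
Growing ordinary annuity: PV = PMT₁ × [1 − ((1+g)/(1+r))^n] / (r − g) = 76,650 × [1 − ((1+0.0369)/(1+r))^10] / (r − 0.0369) = $563,514.23.

$563,514.23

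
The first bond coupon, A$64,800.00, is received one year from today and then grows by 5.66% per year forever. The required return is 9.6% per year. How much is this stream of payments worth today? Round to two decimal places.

A$1,644,670.05

Periodic rate r = 0.096 per year.
Growing perpetuity (Gordon): PV = PMT₁ / (r − g) = 64,800 / (r − 0.0566) = A$1,644,670.05.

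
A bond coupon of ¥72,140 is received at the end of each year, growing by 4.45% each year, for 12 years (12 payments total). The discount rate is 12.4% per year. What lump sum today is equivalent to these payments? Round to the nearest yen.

¥531,138

Periodic rate r = 0.124 per year.
Growing ordinary annuity: PV = PMT₁ × [1 − ((1+g)/(1+r))^n] / (r − g) = 72,140 × [1 − ((1+0.0445)/(1+r))^12] / (r − 0.0445) = ¥531,138.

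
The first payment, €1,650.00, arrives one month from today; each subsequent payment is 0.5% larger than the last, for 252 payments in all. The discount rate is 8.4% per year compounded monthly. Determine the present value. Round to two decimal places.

Periodic rate r = 0.084/12 per month; n is counted in months.
Growing ordinary annuity: PV = PMT₁ × [1 − ((1+g)/(1+r))^n] / (r − g) = 1,650 × [1 − ((1+0.005)/(1+r))^252] / (r − 0.005) = €325,109.44.

€325,109.44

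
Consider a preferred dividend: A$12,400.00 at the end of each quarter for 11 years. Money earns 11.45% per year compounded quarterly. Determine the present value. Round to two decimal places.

A$308,056.78

This is an ordinary annuity: 44 payments of A$12,400.00 at the end of each quarter.
Periodic rate r = 0.1145/4 per quarter; n is counted in quarters.
PV = PMT × [(1 − (1+r)^−n)/r] = 12,400 × [1 − (1+r)^−44] / r = A$308,056.78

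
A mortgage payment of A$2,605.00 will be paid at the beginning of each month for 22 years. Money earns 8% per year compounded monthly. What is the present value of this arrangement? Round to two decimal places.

A$325,283.87

This is an annuity due: 264 payments of A$2,605.00 at the beginning of each month.
Periodic rate r = 0.08/12 per month; n is counted in months.
PV = PMT × [(1 − (1+r)^−n)/r] × (1+r) = 2,605 × [1 − (1+r)^−264] / r × (1+r) = A$325,283.87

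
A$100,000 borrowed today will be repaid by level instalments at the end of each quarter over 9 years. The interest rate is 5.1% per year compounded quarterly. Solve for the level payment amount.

A$3,481.24

Level ordinary annuity; solve PV = PMT × [(1 − (1+r)^−n)/r] for PMT.
Periodic rate r = 0.051/4 per quarter; n is counted in quarters.
With n = 36: PMT = 100,000 / ([(1 − (1+r)^−n)/r]) = A$3,481.24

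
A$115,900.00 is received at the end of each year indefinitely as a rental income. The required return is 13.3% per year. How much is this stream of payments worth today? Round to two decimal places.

Periodic rate r = 0.133 per year.
Level perpetuity: PV = PMT / r = 115,900 / (0.133) = A$871,428.57.

A$871,428.57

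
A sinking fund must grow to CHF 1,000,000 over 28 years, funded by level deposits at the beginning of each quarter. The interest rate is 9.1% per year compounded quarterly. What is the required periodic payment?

CHF 1,947.51

Level annuity due; solve FV = PMT × [((1+r)^n − 1)/r] × (1+r) for PMT.
Periodic rate r = 0.091/4 per quarter; n is counted in quarters.
With n = 112: PMT = 1,000,000 / ([((1+r)^n − 1)/r] × (1+r)) = CHF 1,947.51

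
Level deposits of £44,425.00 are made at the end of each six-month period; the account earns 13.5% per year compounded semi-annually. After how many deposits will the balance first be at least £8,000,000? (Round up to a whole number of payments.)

40 payments

Periodic rate r = 0.135/2 per half-year; n is counted in half-years.
Ordinary annuity FV: 8,000,000 = 44,425 × [((1+r)^n − 1)/r].
(1+r)^n = 1 + 8,000,000 × r / 44,425, so n = ln(1 + 8,000,000·r/44,425) / ln(1+r) = 39.45.
Round up to a whole number of payments: n = 40.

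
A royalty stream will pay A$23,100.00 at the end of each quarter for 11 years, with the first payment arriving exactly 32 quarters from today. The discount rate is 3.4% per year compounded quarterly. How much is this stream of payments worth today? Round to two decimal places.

A$649,994.19

Ordinary annuity of 44 payments, first payment at period 32.
Periodic rate r = 0.034/4 per quarter; n is counted in quarters.
The ordinary-annuity PV formula values the stream one period before the first payment (period 31); discount that back 31 periods:
PV₀ = 23,100 × [1 − (1+r)^−44] / r × (1+r)^−31 = A$649,994.19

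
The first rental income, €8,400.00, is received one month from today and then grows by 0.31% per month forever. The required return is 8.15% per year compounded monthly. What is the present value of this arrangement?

€2,275,395.03

Periodic rate r = 0.0815/12 per month.
Growing perpetuity (Gordon): PV = PMT₁ / (r − g) = 8,400 / (r − 0.0031) = €2,275,395.03.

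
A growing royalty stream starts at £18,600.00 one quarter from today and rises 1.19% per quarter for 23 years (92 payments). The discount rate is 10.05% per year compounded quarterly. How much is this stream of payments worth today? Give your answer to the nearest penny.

Periodic rate r = 0.1005/4 per quarter; n is counted in quarters.
Growing ordinary annuity: PV = PMT₁ × [1 − ((1+g)/(1+r))^n] / (r − g) = 18,600 × [1 − ((1+0.0119)/(1+r))^92] / (r − 0.0119) = £980,526.68.

£980,526.68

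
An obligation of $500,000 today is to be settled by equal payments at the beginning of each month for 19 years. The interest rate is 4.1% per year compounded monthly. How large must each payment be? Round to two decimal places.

$3,149.74

Level annuity due; solve PV = PMT × [(1 − (1+r)^−n)/r] × (1+r) for PMT.
Periodic rate r = 0.041/12 per month; n is counted in months.
With n = 228: PMT = 500,000 / ([(1 − (1+r)^−n)/r] × (1+r)) = $3,149.74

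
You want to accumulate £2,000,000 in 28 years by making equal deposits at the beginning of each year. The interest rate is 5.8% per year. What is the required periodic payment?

Level annuity due; solve FV = PMT × [((1+r)^n − 1)/r] × (1+r) for PMT.
Periodic rate r = 0.058 per year.
With n = 28: PMT = 2,000,000 / ([((1+r)^n − 1)/r] × (1+r)) = £28,489.96

£28,489.96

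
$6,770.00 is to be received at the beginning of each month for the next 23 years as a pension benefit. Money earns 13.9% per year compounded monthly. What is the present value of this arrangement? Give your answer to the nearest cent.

$566,609.92

This is an annuity due: 276 payments of $6,770.00 at the beginning of each month.
Periodic rate r = 0.139/12 per month; n is counted in months.
PV = PMT × [(1 − (1+r)^−n)/r] × (1+r) = 6,770 × [1 − (1+r)^−276] / r × (1+r) = $566,609.92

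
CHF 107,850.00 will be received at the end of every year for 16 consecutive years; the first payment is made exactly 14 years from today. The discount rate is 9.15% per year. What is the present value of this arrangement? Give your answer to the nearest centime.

CHF 284,602.06

Ordinary annuity of 16 payments, first payment at period 14.
Periodic rate r = 0.0915 per year.
The ordinary-annuity PV formula values the stream one period before the first payment (period 13); discount that back 13 periods:
PV₀ = 107,850 × [1 − (1+r)^−16] / r × (1+r)^−13 = CHF 284,602.06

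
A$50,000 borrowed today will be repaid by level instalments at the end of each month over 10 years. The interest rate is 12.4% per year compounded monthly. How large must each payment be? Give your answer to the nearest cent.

Level ordinary annuity; solve PV = PMT × [(1 − (1+r)^−n)/r] for PMT.
Periodic rate r = 0.124/12 per month; n is counted in months.
With n = 120: PMT = 50,000 / ([(1 − (1+r)^−n)/r]) = A$728.96

A$728.96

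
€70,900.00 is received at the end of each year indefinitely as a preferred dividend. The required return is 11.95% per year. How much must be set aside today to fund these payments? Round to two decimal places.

€593,305.44

Periodic rate r = 0.1195 per year.
Level perpetuity: PV = PMT / r = 70,900 / (0.1195) = €593,305.44.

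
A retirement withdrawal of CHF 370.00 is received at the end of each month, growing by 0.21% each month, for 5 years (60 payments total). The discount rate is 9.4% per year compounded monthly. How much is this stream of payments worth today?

Periodic rate r = 0.094/12 per month; n is counted in months.
Growing ordinary annuity: PV = PMT₁ × [1 − ((1+g)/(1+r))^n] / (r − g) = 370 × [1 − ((1+0.0021)/(1+r))^60] / (r − 0.0021) = CHF 18,706.43.

CHF 18,706.43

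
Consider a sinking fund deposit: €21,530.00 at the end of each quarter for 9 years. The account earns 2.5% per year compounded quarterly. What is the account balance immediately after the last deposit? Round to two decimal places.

€866,181.65

This is an ordinary annuity: 36 deposits of €21,530.00 at the end of each quarter.
Periodic rate r = 0.025/4 per quarter; n is counted in quarters.
FV = PMT × [((1+r)^n − 1)/r] = 21,530 × [(1+r)^36 − 1] / r = €866,181.65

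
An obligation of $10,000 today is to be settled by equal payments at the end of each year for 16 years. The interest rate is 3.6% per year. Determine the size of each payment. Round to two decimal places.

Level ordinary annuity; solve PV = PMT × [(1 − (1+r)^−n)/r] for PMT.
Periodic rate r = 0.036 per year.
With n = 16: PMT = 10,000 / ([(1 − (1+r)^−n)/r]) = $833.07

$833.07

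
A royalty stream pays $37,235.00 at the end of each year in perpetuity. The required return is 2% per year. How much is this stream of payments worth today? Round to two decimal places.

Periodic rate r = 0.02 per year.
Level perpetuity: PV = PMT / r = 37,235 / (0.02) = $1,861,750.00.

$1,861,750.00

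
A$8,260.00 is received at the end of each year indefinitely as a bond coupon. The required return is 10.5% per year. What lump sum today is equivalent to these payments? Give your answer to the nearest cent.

Periodic rate r = 0.105 per year.
Level perpetuity: PV = PMT / r = 8,260 / (0.105) = A$78,666.67.

A$78,666.67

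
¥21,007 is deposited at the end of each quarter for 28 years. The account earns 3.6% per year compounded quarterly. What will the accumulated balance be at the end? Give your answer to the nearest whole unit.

¥4,032,849

This is an ordinary annuity: 112 deposits of ¥21,007 at the end of each quarter.
Periodic rate r = 0.036/4 per quarter; n is counted in quarters.
FV = PMT × [((1+r)^n − 1)/r] = 21,007 × [(1+r)^112 − 1] / r = ¥4,032,849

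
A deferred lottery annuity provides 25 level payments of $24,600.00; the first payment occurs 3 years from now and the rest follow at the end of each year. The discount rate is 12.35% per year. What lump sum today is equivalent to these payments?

$149,219.37

Ordinary annuity of 25 payments, first payment at period 3.
Periodic rate r = 0.1235 per year.
The ordinary-annuity PV formula values the stream one period before the first payment (period 2); discount that back 2 periods:
PV₀ = 24,600 × [1 − (1+r)^−25] / r × (1+r)^−2 = $149,219.37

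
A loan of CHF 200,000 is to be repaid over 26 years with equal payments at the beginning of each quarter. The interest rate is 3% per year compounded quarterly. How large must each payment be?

CHF 2,755.78

Level annuity due; solve PV = PMT × [(1 − (1+r)^−n)/r] × (1+r) for PMT.
Periodic rate r = 0.03/4 per quarter; n is counted in quarters.
With n = 104: PMT = 200,000 / ([(1 − (1+r)^−n)/r] × (1+r)) = CHF 2,755.78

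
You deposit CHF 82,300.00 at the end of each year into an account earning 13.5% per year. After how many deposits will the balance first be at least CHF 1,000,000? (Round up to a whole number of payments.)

Periodic rate r = 0.135 per year.
Ordinary annuity FV: 1,000,000 = 82,300 × [((1+r)^n − 1)/r].
(1+r)^n = 1 + 1,000,000 × r / 82,300, so n = ln(1 + 1,000,000·r/82,300) / ln(1+r) = 7.67.
Round up to a whole number of payments: n = 8.

8 payments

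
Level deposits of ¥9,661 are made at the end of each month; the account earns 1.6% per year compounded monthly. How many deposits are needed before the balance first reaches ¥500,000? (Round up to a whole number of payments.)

Periodic rate r = 0.016/12 per month; n is counted in months.
Ordinary annuity FV: 500,000 = 9,661 × [((1+r)^n − 1)/r].
(1+r)^n = 1 + 500,000 × r / 9,661, so n = ln(1 + 500,000·r/9,661) / ln(1+r) = 50.08.
Round up to a whole number of payments: n = 51.

51 payments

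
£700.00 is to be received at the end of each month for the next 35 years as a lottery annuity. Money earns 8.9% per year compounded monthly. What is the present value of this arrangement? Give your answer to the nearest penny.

This is an ordinary annuity: 420 payments of £700.00 at the end of each month.
Periodic rate r = 0.089/12 per month; n is counted in months.
PV = PMT × [(1 − (1+r)^−n)/r] = 700 × [1 − (1+r)^−420] / r = £90,145.07

£90,145.07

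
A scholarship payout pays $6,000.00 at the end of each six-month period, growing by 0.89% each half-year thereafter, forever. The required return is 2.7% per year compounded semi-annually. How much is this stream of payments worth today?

Periodic rate r = 0.027/2 per half-year.
Growing perpetuity (Gordon): PV = PMT₁ / (r − g) = 6,000 / (r − 0.0089) = $1,304,347.83.

$1,304,347.83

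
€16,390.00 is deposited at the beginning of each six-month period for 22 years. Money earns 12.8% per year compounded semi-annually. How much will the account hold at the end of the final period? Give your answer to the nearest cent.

This is an annuity due: 44 deposits of €16,390.00 at the beginning of each six-month period.
Periodic rate r = 0.128/2 per half-year; n is counted in half-years.
FV = PMT × [((1+r)^n − 1)/r] × (1+r) = 16,390 × [(1+r)^44 − 1] / r × (1+r) = €3,903,629.21

€3,903,629.21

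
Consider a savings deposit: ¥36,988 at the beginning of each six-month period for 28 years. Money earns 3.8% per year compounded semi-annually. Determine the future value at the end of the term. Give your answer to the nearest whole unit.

¥3,707,893

This is an annuity due: 56 deposits of ¥36,988 at the beginning of each six-month period.
Periodic rate r = 0.038/2 per half-year; n is counted in half-years.
FV = PMT × [((1+r)^n − 1)/r] × (1+r) = 36,988 × [(1+r)^56 − 1] / r × (1+r) = ¥3,707,893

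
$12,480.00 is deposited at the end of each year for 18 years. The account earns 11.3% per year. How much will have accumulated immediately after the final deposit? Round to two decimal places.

$648,220.86

This is an ordinary annuity: 18 deposits of $12,480.00 at the end of each year.
Periodic rate r = 0.113 per year.
FV = PMT × [((1+r)^n − 1)/r] = 12,480 × [(1+r)^18 − 1] / r = $648,220.86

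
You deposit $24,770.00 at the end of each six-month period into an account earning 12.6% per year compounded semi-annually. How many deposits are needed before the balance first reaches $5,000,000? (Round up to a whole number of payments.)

Periodic rate r = 0.126/2 per half-year; n is counted in half-years.
Ordinary annuity FV: 5,000,000 = 24,770 × [((1+r)^n − 1)/r].
(1+r)^n = 1 + 5,000,000 × r / 24,770, so n = ln(1 + 5,000,000·r/24,770) / ln(1+r) = 42.86.
Round up to a whole number of payments: n = 43.

43 payments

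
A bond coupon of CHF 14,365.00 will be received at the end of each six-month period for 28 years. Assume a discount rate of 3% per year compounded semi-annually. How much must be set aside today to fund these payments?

CHF 541,644.95

This is an ordinary annuity: 56 payments of CHF 14,365.00 at the end of each six-month period.
Periodic rate r = 0.03/2 per half-year; n is counted in half-years.
PV = PMT × [(1 − (1+r)^−n)/r] = 14,365 × [1 − (1+r)^−56] / r = CHF 541,644.95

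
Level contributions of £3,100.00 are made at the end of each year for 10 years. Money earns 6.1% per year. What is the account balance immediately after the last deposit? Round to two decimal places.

£41,052.86

This is an ordinary annuity: 10 deposits of £3,100.00 at the end of each year.
Periodic rate r = 0.061 per year.
FV = PMT × [((1+r)^n − 1)/r] = 3,100 × [(1+r)^10 − 1] / r = £41,052.86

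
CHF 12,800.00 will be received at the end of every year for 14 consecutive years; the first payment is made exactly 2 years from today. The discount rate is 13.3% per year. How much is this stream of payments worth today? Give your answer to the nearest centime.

Ordinary annuity of 14 payments, first payment at period 2.
Periodic rate r = 0.133 per year.
The ordinary-annuity PV formula values the stream one period before the first payment (period 1); discount that back 1 periods:
PV₀ = 12,800 × [1 − (1+r)^−14] / r × (1+r)^−1 = CHF 70,155.15

CHF 70,155.15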